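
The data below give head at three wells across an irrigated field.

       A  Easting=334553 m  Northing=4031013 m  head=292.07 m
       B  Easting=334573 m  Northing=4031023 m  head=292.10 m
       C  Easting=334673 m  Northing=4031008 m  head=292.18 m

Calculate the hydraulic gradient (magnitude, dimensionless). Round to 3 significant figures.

0.00144

With h = a·x + b·y + c and A as origin, the differences give:
  20·a + 10·b = +0.03
  120·a + (-5)·b = +0.11
Eliminate b (×(-5) and ×10, subtract): -1300·a = -1.250 → a = ∂h/∂x = +0.0009615
Back-substitute: b = ∂h/∂y = +0.001077.
|∇h| = √(0.0009615² + 0.001077²) = 0.001444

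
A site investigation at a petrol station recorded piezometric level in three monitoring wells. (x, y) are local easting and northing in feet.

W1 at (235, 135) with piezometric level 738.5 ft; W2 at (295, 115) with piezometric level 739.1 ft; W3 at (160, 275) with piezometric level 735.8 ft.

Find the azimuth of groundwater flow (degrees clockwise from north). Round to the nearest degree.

Three-point gradient (reference W1): Δ to W2 = (60, -20, +0.6), Δ to W3 = (-75, 140, -2.7).
∂h/∂x = +0.004348, ∂h/∂y = -0.01696 (det = 6900).
Flow direction (−∇h) has components (-0.004348 E, +0.01696 N).
Azimuth = atan2(E, N) = atan2(-0.004348, +0.01696) = 345.6° ≈ 346°.

346°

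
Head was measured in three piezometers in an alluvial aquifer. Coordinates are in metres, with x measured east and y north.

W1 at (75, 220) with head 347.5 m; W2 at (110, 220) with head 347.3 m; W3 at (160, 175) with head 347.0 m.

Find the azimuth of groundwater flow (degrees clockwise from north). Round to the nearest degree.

With h = a·x + b·y + c and W1 as origin, the differences give:
  35·a + 0·b = -0.2
  85·a + (-45)·b = -0.5
Eliminate b (×(-45) and ×0, subtract): -1575·a = 9.00 → a = ∂h/∂x = -0.005714
Back-substitute: b = ∂h/∂y = +0.0003175.
Flow direction (−∇h) has components (+0.005714 E, -0.0003175 N).
Azimuth = atan2(E, N) = atan2(+0.005714, -0.0003175) = 93.2° ≈ 093°.

093°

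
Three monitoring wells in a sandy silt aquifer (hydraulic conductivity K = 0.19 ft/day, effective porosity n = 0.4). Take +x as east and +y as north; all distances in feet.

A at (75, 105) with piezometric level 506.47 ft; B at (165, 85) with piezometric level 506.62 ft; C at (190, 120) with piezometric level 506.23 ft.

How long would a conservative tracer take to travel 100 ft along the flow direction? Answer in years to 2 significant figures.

With h = a·x + b·y + c and A as origin, the differences give:
  90·a + (-20)·b = +0.15
  115·a + 15·b = -0.24
Eliminate b (×15 and ×(-20), subtract): 3650·a = -2.550 → a = ∂h/∂x = -0.0006986
Back-substitute: b = ∂h/∂y = -0.01064.
|∇h| = √(-0.0006986² + -0.01064²) = 0.01066
Seepage velocity v = K·i/n = 0.19 × 0.01066 / 0.4 = 0.005063 ft/day.
t = 100 / 0.005063 = 1.975e+04 days = 54.1 years.

54 years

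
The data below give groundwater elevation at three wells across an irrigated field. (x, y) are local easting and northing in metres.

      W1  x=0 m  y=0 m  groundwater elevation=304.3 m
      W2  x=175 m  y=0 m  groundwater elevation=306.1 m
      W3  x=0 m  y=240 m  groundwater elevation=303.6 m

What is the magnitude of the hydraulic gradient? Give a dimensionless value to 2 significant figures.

∂h/∂x = (306.1 − 304.3) / (175 − 0) = +0.01029
∂h/∂y = (303.6 − 304.3) / (240 − 0) = -0.002917
|∇h| = √(0.01029² + -0.002917²) = 0.0107

0.011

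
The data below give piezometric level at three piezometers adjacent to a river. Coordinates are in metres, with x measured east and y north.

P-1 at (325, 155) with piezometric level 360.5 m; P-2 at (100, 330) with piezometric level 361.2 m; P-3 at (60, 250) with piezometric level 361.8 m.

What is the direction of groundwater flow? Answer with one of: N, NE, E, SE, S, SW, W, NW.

Differences from P-1: to P-2 (Δx, Δy, Δh) = (-225, 175, +0.7); to P-3 = (-265, 95, +1.3).
Determinant of the coordinate differences = (-225)·95 − (-265)·175 = 25000.
∂h/∂x = [(+0.7)·95 − (+1.3)·175] / 25000 = -0.006440
∂h/∂y = [(-225)·(+1.3) − (-265)·(+0.7)] / 25000 = -0.004280
Flow = −∇h = (+0.006440 east, +0.004280 north), which points northeast.

NE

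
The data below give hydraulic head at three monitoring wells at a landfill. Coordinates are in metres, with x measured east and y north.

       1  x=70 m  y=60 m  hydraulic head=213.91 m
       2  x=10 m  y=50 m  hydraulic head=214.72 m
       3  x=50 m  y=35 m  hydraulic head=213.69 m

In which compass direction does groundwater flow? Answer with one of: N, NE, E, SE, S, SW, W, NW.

Three-point gradient (reference 1): Δ to 2 = (-60, -10, +0.81), Δ to 3 = (-20, -25, -0.22).
∂h/∂x = -0.01727, ∂h/∂y = +0.02262 (det = 1300).
Flow = −∇h = (+0.01727 east, -0.02262 north), which points southeast.

SE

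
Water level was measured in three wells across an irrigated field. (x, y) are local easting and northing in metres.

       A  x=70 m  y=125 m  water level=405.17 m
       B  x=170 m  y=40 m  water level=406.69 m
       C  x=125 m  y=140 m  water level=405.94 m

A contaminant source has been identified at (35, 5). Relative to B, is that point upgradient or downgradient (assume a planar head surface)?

downgradient

With h = a·x + b·y + c and A as origin, the differences give:
  100·a + (-85)·b = +1.52
  55·a + 15·b = +0.77
Eliminate b (×15 and ×(-85), subtract): 6175·a = 88.250 → a = ∂h/∂x = +0.01429
Back-substitute: b = ∂h/∂y = -0.001069.
Head at (35, 5) = 405.17 + (+0.01429)·(-35) + (-0.001069)·(-120) = 404.80 m.
That is lower than the 406.69 m at B, so the point is downgradient.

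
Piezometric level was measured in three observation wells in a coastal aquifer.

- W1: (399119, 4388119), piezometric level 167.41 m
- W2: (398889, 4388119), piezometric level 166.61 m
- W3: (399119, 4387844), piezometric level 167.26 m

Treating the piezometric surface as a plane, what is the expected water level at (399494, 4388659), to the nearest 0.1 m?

∂h/∂x = (166.61 − 167.41) / (398889 − 399119) = +0.003478
∂h/∂y = (167.26 − 167.41) / (4387844 − 4388119) = +0.0005455
h(399494, 4388659) = 167.41 + (+0.003478)·(375) + (+0.0005455)·(540) = 167.41 +1.304 +0.295 = 169.009 m.

169.0 m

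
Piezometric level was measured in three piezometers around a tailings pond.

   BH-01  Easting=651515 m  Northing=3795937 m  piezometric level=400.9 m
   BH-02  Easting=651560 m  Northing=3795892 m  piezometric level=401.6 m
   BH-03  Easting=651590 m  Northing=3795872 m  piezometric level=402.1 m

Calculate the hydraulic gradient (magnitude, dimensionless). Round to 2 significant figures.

0.019

With h = a·x + b·y + c and BH-01 as origin, the differences give:
  45·a + (-45)·b = +0.7
  75·a + (-65)·b = +1.2
Eliminate b (×(-65) and ×(-45), subtract): 450·a = 8.50 → a = ∂h/∂x = +0.01889
Back-substitute: b = ∂h/∂y = +0.003333.
|∇h| = √(0.01889² + 0.003333²) = 0.01918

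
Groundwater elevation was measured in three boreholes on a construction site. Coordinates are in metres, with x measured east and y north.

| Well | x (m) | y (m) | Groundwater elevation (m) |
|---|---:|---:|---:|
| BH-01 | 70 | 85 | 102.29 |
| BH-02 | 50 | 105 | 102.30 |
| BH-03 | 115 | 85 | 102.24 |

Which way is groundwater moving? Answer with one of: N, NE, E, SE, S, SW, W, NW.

With h = a·x + b·y + c and BH-01 as origin, the differences give:
  (-20)·a + 20·b = +0.01
  45·a + 0·b = -0.05
Eliminate b (×0 and ×20, subtract): -900·a = 1.000 → a = ∂h/∂x = -0.001111
Back-substitute: b = ∂h/∂y = -0.0006111.
Flow = −∇h = (+0.001111 east, +0.0006111 north), which points northeast.

NE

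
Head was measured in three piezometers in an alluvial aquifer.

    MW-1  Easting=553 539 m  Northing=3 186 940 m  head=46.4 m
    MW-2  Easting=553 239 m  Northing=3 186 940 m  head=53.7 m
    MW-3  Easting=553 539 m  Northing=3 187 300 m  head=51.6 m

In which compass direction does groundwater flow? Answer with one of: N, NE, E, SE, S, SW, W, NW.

∂h/∂x = (53.7 − 46.4) / (553239 − 553539) = -0.02433
∂h/∂y = (51.6 − 46.4) / (3187300 − 3186940) = +0.01444
Flow = −∇h = (+0.02433 east, -0.01444 north), which points southeast.

SE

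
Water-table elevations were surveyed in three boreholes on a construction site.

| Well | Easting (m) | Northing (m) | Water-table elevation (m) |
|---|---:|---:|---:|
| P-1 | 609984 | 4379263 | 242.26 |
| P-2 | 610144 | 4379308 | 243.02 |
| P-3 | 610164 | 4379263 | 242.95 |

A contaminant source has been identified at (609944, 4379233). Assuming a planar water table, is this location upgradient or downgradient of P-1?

Differences from P-1: to P-2 (Δx, Δy, Δh) = (160, 45, +0.76); to P-3 = (180, 0, +0.69).
Solve a·Δx + b·Δy = Δh: det = 160·0 − 180·45 = -8100.
∂h/∂x = [(+0.76)·0 − (+0.69)·45] / -8100 = +0.003833
∂h/∂y = [160·(+0.69) − 180·(+0.76)] / -8100 = +0.003259
Head at (609944, 4379233) = 242.26 + (+0.003833)·(-40) + (+0.003259)·(-30) = 242.01 m.
That is lower than the 242.26 m at P-1, so the point is downgradient.

downgradient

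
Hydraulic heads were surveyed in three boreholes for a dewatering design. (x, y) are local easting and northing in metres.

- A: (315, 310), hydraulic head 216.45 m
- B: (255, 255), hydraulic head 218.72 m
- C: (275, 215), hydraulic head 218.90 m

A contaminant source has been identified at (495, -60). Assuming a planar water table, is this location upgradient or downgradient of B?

Differences from A: to B (Δx, Δy, Δh) = (-60, -55, +2.27); to C = (-40, -95, +2.45).
Determinant of the coordinate differences = (-60)·(-95) − (-40)·(-55) = 3500.
∂h/∂x = [(+2.27)·(-95) − (+2.45)·(-55)] / 3500 = -0.02311
∂h/∂y = [(-60)·(+2.45) − (-40)·(+2.27)] / 3500 = -0.01606
Head at (495, -60) = 216.45 + (-0.02311)·(180) + (-0.01606)·(-370) = 218.23 m.
That is lower than the 218.72 m at B, so the point is downgradient.

downgradient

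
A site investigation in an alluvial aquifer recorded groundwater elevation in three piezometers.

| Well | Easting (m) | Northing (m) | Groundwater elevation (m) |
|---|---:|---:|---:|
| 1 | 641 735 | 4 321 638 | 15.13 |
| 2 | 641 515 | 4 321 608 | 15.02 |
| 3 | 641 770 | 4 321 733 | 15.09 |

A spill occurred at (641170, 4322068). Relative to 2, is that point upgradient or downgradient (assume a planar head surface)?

Taking 1 as reference: 2−1 = (-220, -30, -0.11); 3−1 = (35, 95, -0.04).
Solve a·Δx + b·Δy = Δh: det = (-220)·95 − 35·(-30) = -19850.
∂h/∂x = [(-0.11)·95 − (-0.04)·(-30)] / -19850 = +0.0005869
∂h/∂y = [(-220)·(-0.04) − 35·(-0.11)] / -19850 = -0.0006373
Head at (641170, 4322068) = 15.13 + (+0.0005869)·(-565) + (-0.0006373)·(430) = 14.52 m.
That is lower than the 15.02 m at 2, so the point is downgradient.

downgradient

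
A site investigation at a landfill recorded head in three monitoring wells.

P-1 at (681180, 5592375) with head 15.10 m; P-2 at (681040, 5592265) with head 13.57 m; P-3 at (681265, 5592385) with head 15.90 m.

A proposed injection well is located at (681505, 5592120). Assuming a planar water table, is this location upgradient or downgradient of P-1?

Differences from P-1: to P-2 (Δx, Δy, Δh) = (-140, -110, -1.53); to P-3 = (85, 10, +0.80).
Determinant of the coordinate differences = (-140)·10 − 85·(-110) = 7950.
∂h/∂x = [(-1.53)·10 − (+0.80)·(-110)] / 7950 = +0.009145
∂h/∂y = [(-140)·(+0.80) − 85·(-1.53)] / 7950 = +0.002270
Head at (681505, 5592120) = 15.10 + (+0.009145)·(325) + (+0.002270)·(-255) = 17.49 m.
That is higher than the 15.10 m at P-1, so the point is upgradient.

upgradient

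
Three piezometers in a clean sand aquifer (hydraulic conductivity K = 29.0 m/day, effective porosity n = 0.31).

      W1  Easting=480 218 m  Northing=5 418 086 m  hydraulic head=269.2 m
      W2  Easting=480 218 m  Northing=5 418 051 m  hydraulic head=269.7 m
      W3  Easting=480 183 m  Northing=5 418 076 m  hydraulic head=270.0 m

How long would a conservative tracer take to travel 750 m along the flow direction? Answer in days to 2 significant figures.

Taking W1 as reference: W2−W1 = (0, -35, +0.5); W3−W1 = (-35, -10, +0.8).
Solve a·Δx + b·Δy = Δh: det = 0·(-10) − (-35)·(-35) = -1225.
∂h/∂x = [(+0.5)·(-10) − (+0.8)·(-35)] / -1225 = -0.01878
∂h/∂y = [0·(+0.8) − (-35)·(+0.5)] / -1225 = -0.01429
|∇h| = √(-0.01878² + -0.01429²) = 0.0236
Seepage velocity v = K·i/n = 29.0 × 0.0236 / 0.31 = 2.208 m/day.
t = 750 / 2.208 = 339.7 days.

340 days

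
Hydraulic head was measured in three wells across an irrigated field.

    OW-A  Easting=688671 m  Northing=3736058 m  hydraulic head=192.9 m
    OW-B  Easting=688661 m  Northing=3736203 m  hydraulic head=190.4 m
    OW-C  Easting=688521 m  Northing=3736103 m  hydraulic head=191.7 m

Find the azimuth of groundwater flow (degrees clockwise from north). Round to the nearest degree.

Taking OW-A as reference: OW-B−OW-A = (-10, 145, -2.5); OW-C−OW-A = (-150, 45, -1.2).
Determinant of the coordinate differences = (-10)·45 − (-150)·145 = 21300.
∂h/∂x = [(-2.5)·45 − (-1.2)·145] / 21300 = +0.002887
∂h/∂y = [(-10)·(-1.2) − (-150)·(-2.5)] / 21300 = -0.01704
Flow direction (−∇h) has components (-0.002887 E, +0.01704 N).
Azimuth = atan2(E, N) = atan2(-0.002887, +0.01704) = 350.4° ≈ 350°.

350°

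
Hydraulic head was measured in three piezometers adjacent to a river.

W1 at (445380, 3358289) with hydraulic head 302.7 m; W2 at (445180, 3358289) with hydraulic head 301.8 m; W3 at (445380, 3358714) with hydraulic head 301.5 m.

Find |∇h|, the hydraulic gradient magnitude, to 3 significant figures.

0.00531

∂h/∂x = (301.8 − 302.7) / (445180 − 445380) = +0.004500
∂h/∂y = (301.5 − 302.7) / (3358714 − 3358289) = -0.002824
|∇h| = √(0.004500² + -0.002824²) = 0.005313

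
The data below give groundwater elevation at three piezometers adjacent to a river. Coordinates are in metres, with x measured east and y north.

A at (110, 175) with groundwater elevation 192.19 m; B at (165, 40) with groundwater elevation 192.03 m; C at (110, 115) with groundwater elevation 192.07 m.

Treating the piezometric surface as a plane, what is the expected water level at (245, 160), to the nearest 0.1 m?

192.4 m

Differences from A: to B (Δx, Δy, Δh) = (55, -135, -0.16); to C = (0, -60, -0.12).
Determinant of the coordinate differences = 55·(-60) − 0·(-135) = -3300.
∂h/∂x = [(-0.16)·(-60) − (-0.12)·(-135)] / -3300 = +0.002000
∂h/∂y = [55·(-0.12) − 0·(-0.16)] / -3300 = +0.002000
h(245, 160) = 192.19 + (+0.002000)·(135) + (+0.002000)·(-15) = 192.19 +0.270 -0.030 = 192.430 m.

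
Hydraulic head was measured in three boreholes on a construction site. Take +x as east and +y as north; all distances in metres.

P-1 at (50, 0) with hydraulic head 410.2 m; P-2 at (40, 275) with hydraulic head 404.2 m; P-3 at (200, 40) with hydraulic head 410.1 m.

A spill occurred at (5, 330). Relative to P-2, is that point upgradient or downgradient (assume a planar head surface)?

downgradient

Taking P-1 as reference: P-2−P-1 = (-10, 275, -6.0); P-3−P-1 = (150, 40, -0.1).
Determinant of the coordinate differences = (-10)·40 − 150·275 = -41650.
∂h/∂x = [(-6.0)·40 − (-0.1)·275] / -41650 = +0.005102
∂h/∂y = [(-10)·(-0.1) − 150·(-6.0)] / -41650 = -0.02163
Head at (5, 330) = 410.2 + (+0.005102)·(-45) + (-0.02163)·(330) = 402.83 m.
That is lower than the 404.2 m at P-2, so the point is downgradient.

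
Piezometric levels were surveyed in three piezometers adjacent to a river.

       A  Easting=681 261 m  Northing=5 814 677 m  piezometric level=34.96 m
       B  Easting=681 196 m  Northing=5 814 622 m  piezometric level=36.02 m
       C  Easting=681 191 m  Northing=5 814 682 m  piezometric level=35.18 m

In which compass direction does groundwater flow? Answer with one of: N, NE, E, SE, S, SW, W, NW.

N

Differences from A: to B (Δx, Δy, Δh) = (-65, -55, +1.06); to C = (-70, 5, +0.22).
Determinant of the coordinate differences = (-65)·5 − (-70)·(-55) = -4175.
∂h/∂x = [(+1.06)·5 − (+0.22)·(-55)] / -4175 = -0.004168
∂h/∂y = [(-65)·(+0.22) − (-70)·(+1.06)] / -4175 = -0.01435
Flow = −∇h = (+0.004168 east, +0.01435 north), which points north.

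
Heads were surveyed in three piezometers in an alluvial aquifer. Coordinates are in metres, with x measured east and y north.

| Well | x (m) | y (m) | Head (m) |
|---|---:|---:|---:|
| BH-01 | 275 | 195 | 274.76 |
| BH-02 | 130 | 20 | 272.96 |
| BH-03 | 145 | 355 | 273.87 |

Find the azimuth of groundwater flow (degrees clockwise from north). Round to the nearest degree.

With h = a·x + b·y + c and BH-01 as origin, the differences give:
  (-145)·a + (-175)·b = -1.80
  (-130)·a + 160·b = -0.89
Eliminate b (×160 and ×(-175), subtract): -45950·a = -443.750 → a = ∂h/∂x = +0.009657
Back-substitute: b = ∂h/∂y = +0.002284.
Flow direction (−∇h) has components (-0.009657 E, -0.002284 N).
Azimuth = atan2(E, N) = atan2(-0.009657, -0.002284) = 256.7° ≈ 257°.

257°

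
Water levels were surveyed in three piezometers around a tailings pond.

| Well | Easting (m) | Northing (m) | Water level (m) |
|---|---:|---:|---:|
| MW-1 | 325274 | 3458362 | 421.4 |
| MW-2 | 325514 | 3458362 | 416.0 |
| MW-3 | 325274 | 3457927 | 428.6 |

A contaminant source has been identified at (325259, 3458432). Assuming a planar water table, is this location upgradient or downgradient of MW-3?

∂h/∂x = (416.0 − 421.4) / (325514 − 325274) = -0.02250
∂h/∂y = (428.6 − 421.4) / (3457927 − 3458362) = -0.01655
Head at (325259, 3458432) = 421.4 + (-0.02250)·(-15) + (-0.01655)·(70) = 420.58 m.
That is lower than the 428.6 m at MW-3, so the point is downgradient.

downgradient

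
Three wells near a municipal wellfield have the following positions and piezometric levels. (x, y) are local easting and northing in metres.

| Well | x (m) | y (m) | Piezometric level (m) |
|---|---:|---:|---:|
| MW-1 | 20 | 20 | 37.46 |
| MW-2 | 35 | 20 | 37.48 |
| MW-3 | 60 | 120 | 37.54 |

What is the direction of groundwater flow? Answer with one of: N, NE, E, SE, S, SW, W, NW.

With h = a·x + b·y + c and MW-1 as origin, the differences give:
  15·a + 0·b = +0.02
  40·a + 100·b = +0.08
Eliminate b (×100 and ×0, subtract): 1500·a = 2.000 → a = ∂h/∂x = +0.001333
Back-substitute: b = ∂h/∂y = +0.0002667.
Flow = −∇h = (-0.001333 east, -0.0002667 north), which points west.

W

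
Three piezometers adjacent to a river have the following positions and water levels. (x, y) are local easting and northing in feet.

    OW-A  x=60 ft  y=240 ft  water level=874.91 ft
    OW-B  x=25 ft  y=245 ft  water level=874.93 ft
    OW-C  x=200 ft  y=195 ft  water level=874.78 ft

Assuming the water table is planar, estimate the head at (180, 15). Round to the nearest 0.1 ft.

Taking OW-A as reference: OW-B−OW-A = (-35, 5, +0.02); OW-C−OW-A = (140, -45, -0.13).
Solve a·Δx + b·Δy = Δh: det = (-35)·(-45) − 140·5 = 875.
∂h/∂x = [(+0.02)·(-45) − (-0.13)·5] / 875 = -0.0002857
∂h/∂y = [(-35)·(-0.13) − 140·(+0.02)] / 875 = +0.002000
h(180, 15) = 874.91 + (-0.0002857)·(120) + (+0.002000)·(-225) = 874.91 -0.034 -0.450 = 874.426 ft.

874.4 ft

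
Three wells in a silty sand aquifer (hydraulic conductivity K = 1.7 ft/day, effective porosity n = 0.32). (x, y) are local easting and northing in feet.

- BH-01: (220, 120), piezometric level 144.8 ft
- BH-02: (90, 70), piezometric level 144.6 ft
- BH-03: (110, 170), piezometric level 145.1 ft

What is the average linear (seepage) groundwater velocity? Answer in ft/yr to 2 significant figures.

9.9 ft/yr

Differences from BH-01: to BH-02 (Δx, Δy, Δh) = (-130, -50, -0.2); to BH-03 = (-110, 50, +0.3).
Solve a·Δx + b·Δy = Δh: det = (-130)·50 − (-110)·(-50) = -12000.
∂h/∂x = [(-0.2)·50 − (+0.3)·(-50)] / -12000 = -0.0004167
∂h/∂y = [(-130)·(+0.3) − (-110)·(-0.2)] / -12000 = +0.005083
|∇h| = √(-0.0004167² + 0.005083²) = 0.0051
Seepage velocity v = K·i/n = 1.7 × 0.0051 / 0.32 = 0.02709 ft/day = 9.895 ft/yr.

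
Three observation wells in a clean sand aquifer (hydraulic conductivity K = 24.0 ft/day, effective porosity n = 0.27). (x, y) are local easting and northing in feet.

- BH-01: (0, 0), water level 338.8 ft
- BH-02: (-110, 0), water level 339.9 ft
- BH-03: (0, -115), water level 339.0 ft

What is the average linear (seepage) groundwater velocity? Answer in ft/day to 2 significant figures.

0.90 ft/day

∂h/∂x = (339.9 − 338.8) / (-110 − 0) = -0.010000
∂h/∂y = (339.0 − 338.8) / (-115 − 0) = -0.001739
|∇h| = √(-0.010000² + -0.001739²) = 0.01015
Seepage velocity v = K·i/n = 24.0 × 0.01015 / 0.27 = 0.9022 ft/day.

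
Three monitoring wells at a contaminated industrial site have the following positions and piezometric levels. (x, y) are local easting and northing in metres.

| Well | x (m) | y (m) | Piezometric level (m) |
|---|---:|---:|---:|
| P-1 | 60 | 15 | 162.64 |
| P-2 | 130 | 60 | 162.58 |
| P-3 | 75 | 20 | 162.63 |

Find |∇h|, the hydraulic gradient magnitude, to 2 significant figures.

Taking P-1 as reference: P-2−P-1 = (70, 45, -0.06); P-3−P-1 = (15, 5, -0.01).
Determinant of the coordinate differences = 70·5 − 15·45 = -325.
∂h/∂x = [(-0.06)·5 − (-0.01)·45] / -325 = -0.0004615
∂h/∂y = [70·(-0.01) − 15·(-0.06)] / -325 = -0.0006154
|∇h| = √(-0.0004615² + -0.0006154²) = 0.0007692

0.00077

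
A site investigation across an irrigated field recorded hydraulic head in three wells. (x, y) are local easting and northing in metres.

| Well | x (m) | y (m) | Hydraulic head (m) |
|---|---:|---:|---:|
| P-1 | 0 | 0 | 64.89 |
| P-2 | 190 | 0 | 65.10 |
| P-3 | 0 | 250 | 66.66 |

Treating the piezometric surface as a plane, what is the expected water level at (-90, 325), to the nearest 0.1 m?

∂h/∂x = (65.10 − 64.89) / (190 − 0) = +0.001105
∂h/∂y = (66.66 − 64.89) / (250 − 0) = +0.007080
h(-90, 325) = 64.89 + (+0.001105)·(-90) + (+0.007080)·(325) = 64.89 -0.099 +2.301 = 67.092 m.

67.1 m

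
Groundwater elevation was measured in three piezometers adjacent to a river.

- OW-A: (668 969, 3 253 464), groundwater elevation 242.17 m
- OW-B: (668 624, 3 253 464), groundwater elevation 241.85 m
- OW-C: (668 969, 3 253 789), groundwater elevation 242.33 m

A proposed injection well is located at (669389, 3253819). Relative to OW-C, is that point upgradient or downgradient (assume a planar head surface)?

upgradient

∂h/∂x = (241.85 − 242.17) / (668624 − 668969) = +0.0009275
∂h/∂y = (242.33 − 242.17) / (3253789 − 3253464) = +0.0004923
Head at (669389, 3253819) = 242.17 + (+0.0009275)·(420) + (+0.0004923)·(355) = 242.73 m.
That is higher than the 242.33 m at OW-C, so the point is upgradient.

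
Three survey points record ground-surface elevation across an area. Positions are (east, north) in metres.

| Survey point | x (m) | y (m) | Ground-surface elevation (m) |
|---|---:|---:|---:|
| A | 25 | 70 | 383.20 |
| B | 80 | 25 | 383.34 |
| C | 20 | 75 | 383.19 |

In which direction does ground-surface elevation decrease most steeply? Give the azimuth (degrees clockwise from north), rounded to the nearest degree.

Taking A as reference: B−A = (55, -45, +0.14); C−A = (-5, 5, -0.01).
Solve a·Δx + b·Δy = Δz: det = 55·5 − (-5)·(-45) = 50.
∂z/∂x = [(+0.14)·5 − (-0.01)·(-45)] / 50 = +0.005000
∂z/∂y = [55·(-0.01) − (-5)·(+0.14)] / 50 = +0.003000
Steepest decrease is along −∇f: components (-0.005000 E, -0.003000 N).
Azimuth = atan2(-0.005000, -0.003000) = 239.0° ≈ 239°.

239°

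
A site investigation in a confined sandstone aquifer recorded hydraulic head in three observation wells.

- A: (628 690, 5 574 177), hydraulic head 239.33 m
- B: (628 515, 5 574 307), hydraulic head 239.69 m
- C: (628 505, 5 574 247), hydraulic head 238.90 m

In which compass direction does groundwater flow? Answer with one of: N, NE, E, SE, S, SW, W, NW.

SW

Taking A as reference: B−A = (-175, 130, +0.36); C−A = (-185, 70, -0.43).
Determinant of the coordinate differences = (-175)·70 − (-185)·130 = 11800.
∂h/∂x = [(+0.36)·70 − (-0.43)·130] / 11800 = +0.006873
∂h/∂y = [(-175)·(-0.43) − (-185)·(+0.36)] / 11800 = +0.01202
Flow = −∇h = (-0.006873 east, -0.01202 north), which points southwest.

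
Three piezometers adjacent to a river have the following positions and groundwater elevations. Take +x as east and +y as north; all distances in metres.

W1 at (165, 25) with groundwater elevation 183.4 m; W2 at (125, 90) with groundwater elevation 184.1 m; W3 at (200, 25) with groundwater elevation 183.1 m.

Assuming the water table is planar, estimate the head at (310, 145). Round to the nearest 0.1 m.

Differences from W1: to W2 (Δx, Δy, Δh) = (-40, 65, +0.7); to W3 = (35, 0, -0.3).
Solve a·Δx + b·Δy = Δh: det = (-40)·0 − 35·65 = -2275.
∂h/∂x = [(+0.7)·0 − (-0.3)·65] / -2275 = -0.008571
∂h/∂y = [(-40)·(-0.3) − 35·(+0.7)] / -2275 = +0.005495
h(310, 145) = 183.4 + (-0.008571)·(145) + (+0.005495)·(120) = 183.4 -1.243 +0.659 = 182.816 m.

182.8 m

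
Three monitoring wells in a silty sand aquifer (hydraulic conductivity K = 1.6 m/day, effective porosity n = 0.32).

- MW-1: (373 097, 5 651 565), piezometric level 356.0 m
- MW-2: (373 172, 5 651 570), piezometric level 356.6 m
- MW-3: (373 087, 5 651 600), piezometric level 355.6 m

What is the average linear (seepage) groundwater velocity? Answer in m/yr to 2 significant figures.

Taking MW-1 as reference: MW-2−MW-1 = (75, 5, +0.6); MW-3−MW-1 = (-10, 35, -0.4).
Solve a·Δx + b·Δy = Δh: det = 75·35 − (-10)·5 = 2675.
∂h/∂x = [(+0.6)·35 − (-0.4)·5] / 2675 = +0.008598
∂h/∂y = [75·(-0.4) − (-10)·(+0.6)] / 2675 = -0.008972
|∇h| = √(0.008598² + -0.008972²) = 0.01243
Seepage velocity v = K·i/n = 1.6 × 0.01243 / 0.32 = 0.06215 m/day = 22.7 m/yr.

23 m/yr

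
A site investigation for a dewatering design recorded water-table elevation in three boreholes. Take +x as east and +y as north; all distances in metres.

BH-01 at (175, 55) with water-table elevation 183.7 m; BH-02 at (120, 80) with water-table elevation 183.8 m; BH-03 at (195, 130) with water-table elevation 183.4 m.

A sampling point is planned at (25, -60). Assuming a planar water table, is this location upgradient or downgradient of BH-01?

Taking BH-01 as reference: BH-02−BH-01 = (-55, 25, +0.1); BH-03−BH-01 = (20, 75, -0.3).
Solve a·Δx + b·Δy = Δh: det = (-55)·75 − 20·25 = -4625.
∂h/∂x = [(+0.1)·75 − (-0.3)·25] / -4625 = -0.003243
∂h/∂y = [(-55)·(-0.3) − 20·(+0.1)] / -4625 = -0.003135
Head at (25, -60) = 183.7 + (-0.003243)·(-150) + (-0.003135)·(-115) = 184.55 m.
That is higher than the 183.7 m at BH-01, so the point is upgradient.

upgradient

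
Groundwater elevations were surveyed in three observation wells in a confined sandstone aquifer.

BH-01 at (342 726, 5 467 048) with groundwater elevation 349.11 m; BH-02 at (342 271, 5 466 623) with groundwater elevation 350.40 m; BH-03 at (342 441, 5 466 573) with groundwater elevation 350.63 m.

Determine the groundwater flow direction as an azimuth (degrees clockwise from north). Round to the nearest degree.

Differences from BH-01: to BH-02 (Δx, Δy, Δh) = (-455, -425, +1.29); to BH-03 = (-285, -475, +1.52).
Determinant of the coordinate differences = (-455)·(-475) − (-285)·(-425) = 95000.
∂h/∂x = [(+1.29)·(-475) − (+1.52)·(-425)] / 95000 = +0.0003500
∂h/∂y = [(-455)·(+1.52) − (-285)·(+1.29)] / 95000 = -0.003410
Flow direction (−∇h) has components (-0.0003500 E, +0.003410 N).
Azimuth = atan2(E, N) = atan2(-0.0003500, +0.003410) = 354.1° ≈ 354°.

354°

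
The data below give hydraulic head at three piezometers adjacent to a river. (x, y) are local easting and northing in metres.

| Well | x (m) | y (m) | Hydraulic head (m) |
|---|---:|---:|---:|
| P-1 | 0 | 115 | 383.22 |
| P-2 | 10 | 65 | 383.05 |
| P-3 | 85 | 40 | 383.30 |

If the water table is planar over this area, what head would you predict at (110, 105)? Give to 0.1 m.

With h = a·x + b·y + c and P-1 as origin, the differences give:
  10·a + (-50)·b = -0.17
  85·a + (-75)·b = +0.08
Eliminate b (×(-75) and ×(-50), subtract): 3500·a = 16.750 → a = ∂h/∂x = +0.004786
Back-substitute: b = ∂h/∂y = +0.004357.
h(110, 105) = 383.22 + (+0.004786)·(110) + (+0.004357)·(-10) = 383.22 +0.526 -0.044 = 383.703 m.

383.7 m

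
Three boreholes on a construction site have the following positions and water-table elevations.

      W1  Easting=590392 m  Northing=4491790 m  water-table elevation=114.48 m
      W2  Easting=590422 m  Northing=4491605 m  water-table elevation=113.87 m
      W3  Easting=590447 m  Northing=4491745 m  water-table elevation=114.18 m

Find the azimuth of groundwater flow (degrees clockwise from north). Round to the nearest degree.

With h = a·x + b·y + c and W1 as origin, the differences give:
  30·a + (-185)·b = -0.61
  55·a + (-45)·b = -0.30
Eliminate b (×(-45) and ×(-185), subtract): 8825·a = -28.050 → a = ∂h/∂x = -0.003178
Back-substitute: b = ∂h/∂y = +0.002782.
Flow direction (−∇h) has components (+0.003178 E, -0.002782 N).
Azimuth = atan2(E, N) = atan2(+0.003178, -0.002782) = 131.2° ≈ 131°.

131°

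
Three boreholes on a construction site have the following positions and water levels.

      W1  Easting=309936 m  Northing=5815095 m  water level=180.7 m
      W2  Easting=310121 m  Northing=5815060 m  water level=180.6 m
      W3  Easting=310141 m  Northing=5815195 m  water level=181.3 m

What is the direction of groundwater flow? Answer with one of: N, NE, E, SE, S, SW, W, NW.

Three-point gradient (reference W1): Δ to W2 = (185, -35, -0.1), Δ to W3 = (205, 100, +0.6).
∂h/∂x = +0.0004284, ∂h/∂y = +0.005122 (det = 25675).
Flow = −∇h = (-0.0004284 east, -0.005122 north), which points south.

S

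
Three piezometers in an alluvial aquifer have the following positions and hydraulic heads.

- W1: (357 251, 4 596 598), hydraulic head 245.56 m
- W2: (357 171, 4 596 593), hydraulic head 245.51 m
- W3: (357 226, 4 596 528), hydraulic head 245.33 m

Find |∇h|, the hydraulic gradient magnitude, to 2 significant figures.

With h = a·x + b·y + c and W1 as origin, the differences give:
  (-80)·a + (-5)·b = -0.05
  (-25)·a + (-70)·b = -0.23
Eliminate b (×(-70) and ×(-5), subtract): 5475·a = 2.350 → a = ∂h/∂x = +0.0004292
Back-substitute: b = ∂h/∂y = +0.003132.
|∇h| = √(0.0004292² + 0.003132²) = 0.003161

0.0032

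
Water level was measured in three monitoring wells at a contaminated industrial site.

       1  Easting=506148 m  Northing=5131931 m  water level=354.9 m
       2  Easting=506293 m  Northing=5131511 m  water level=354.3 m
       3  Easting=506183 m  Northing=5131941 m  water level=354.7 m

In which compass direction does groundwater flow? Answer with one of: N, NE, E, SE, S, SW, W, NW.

Taking 1 as reference: 2−1 = (145, -420, -0.6); 3−1 = (35, 10, -0.2).
Determinant of the coordinate differences = 145·10 − 35·(-420) = 16150.
∂h/∂x = [(-0.6)·10 − (-0.2)·(-420)] / 16150 = -0.005573
∂h/∂y = [145·(-0.2) − 35·(-0.6)] / 16150 = -0.0004954
Flow = −∇h = (+0.005573 east, +0.0004954 north), which points east.

E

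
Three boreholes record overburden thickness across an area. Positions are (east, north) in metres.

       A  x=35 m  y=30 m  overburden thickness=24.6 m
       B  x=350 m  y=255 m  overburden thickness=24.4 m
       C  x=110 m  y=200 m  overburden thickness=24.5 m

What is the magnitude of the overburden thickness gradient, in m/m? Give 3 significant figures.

0.000548 m/m

Differences from A: to B (Δx, Δy, Δh) = (315, 225, -0.2); to C = (75, 170, -0.1).
Determinant of the coordinate differences = 315·170 − 75·225 = 36675.
∂d/∂x = [(-0.2)·170 − (-0.1)·225] / 36675 = -0.0003136
∂d/∂y = [315·(-0.1) − 75·(-0.2)] / 36675 = -0.0004499
|∇f| = √(-0.0003136² + -0.0004499²) = 0.0005484 m/m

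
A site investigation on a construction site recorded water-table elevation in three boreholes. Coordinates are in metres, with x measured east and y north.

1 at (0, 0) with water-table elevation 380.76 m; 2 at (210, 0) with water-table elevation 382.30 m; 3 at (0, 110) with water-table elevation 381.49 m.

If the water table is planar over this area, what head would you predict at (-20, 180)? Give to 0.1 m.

381.8 m

∂h/∂x = (382.30 − 380.76) / (210 − 0) = +0.007333
∂h/∂y = (381.49 − 380.76) / (110 − 0) = +0.006636
h(-20, 180) = 380.76 + (+0.007333)·(-20) + (+0.006636)·(180) = 380.76 -0.147 +1.195 = 381.808 m.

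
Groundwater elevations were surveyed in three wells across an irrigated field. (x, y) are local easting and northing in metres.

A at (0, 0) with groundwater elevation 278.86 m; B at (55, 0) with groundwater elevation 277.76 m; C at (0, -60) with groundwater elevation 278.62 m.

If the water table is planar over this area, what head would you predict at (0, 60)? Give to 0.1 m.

∂h/∂x = (277.76 − 278.86) / (55 − 0) = -0.02000
∂h/∂y = (278.62 − 278.86) / (-60 − 0) = +0.004000
h(0, 60) = 278.86 + (-0.02000)·(0) + (+0.004000)·(60) = 278.86 -0.000 +0.240 = 279.100 m.

279.1 m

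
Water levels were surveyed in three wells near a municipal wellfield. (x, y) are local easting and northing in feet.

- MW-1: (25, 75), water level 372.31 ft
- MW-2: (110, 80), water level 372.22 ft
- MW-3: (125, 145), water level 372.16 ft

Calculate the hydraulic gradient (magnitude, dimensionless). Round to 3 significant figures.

With h = a·x + b·y + c and MW-1 as origin, the differences give:
  85·a + 5·b = -0.09
  100·a + 70·b = -0.15
Eliminate b (×70 and ×5, subtract): 5450·a = -5.550 → a = ∂h/∂x = -0.001018
Back-substitute: b = ∂h/∂y = -0.0006881.
|∇h| = √(-0.001018² + -0.0006881²) = 0.001229

0.00123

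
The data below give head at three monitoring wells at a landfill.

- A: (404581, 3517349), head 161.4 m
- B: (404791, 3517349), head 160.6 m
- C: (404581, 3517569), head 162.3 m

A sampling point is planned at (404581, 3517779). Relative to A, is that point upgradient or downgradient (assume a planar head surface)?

upgradient

∂h/∂x = (160.6 − 161.4) / (404791 − 404581) = -0.003810
∂h/∂y = (162.3 − 161.4) / (3517569 − 3517349) = +0.004091
Head at (404581, 3517779) = 161.4 + (-0.003810)·(0) + (+0.004091)·(430) = 163.16 m.
That is higher than the 161.4 m at A, so the point is upgradient.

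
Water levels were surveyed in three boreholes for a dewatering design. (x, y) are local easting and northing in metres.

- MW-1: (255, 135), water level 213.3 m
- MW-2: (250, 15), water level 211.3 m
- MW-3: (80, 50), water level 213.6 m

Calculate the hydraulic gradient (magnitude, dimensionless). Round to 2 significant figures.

Differences from MW-1: to MW-2 (Δx, Δy, Δh) = (-5, -120, -2.0); to MW-3 = (-175, -85, +0.3).
Solve a·Δx + b·Δy = Δh: det = (-5)·(-85) − (-175)·(-120) = -20575.
∂h/∂x = [(-2.0)·(-85) − (+0.3)·(-120)] / -20575 = -0.01001
∂h/∂y = [(-5)·(+0.3) − (-175)·(-2.0)] / -20575 = +0.01708
|∇h| = √(-0.01001² + 0.01708²) = 0.0198

0.020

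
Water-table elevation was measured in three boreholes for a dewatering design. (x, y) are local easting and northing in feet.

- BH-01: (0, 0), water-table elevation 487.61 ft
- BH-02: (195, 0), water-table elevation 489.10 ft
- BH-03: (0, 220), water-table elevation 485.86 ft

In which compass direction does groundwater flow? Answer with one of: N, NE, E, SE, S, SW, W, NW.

NW

∂h/∂x = (489.10 − 487.61) / (195 − 0) = +0.007641
∂h/∂y = (485.86 − 487.61) / (220 − 0) = -0.007955
Flow = −∇h = (-0.007641 east, +0.007955 north), which points northwest.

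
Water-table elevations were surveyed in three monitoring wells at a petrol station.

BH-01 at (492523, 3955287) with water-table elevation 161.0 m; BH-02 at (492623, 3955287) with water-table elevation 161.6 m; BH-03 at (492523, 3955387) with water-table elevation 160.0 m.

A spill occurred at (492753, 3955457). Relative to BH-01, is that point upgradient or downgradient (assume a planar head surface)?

∂h/∂x = (161.6 − 161.0) / (492623 − 492523) = +0.006000
∂h/∂y = (160.0 − 161.0) / (3955387 − 3955287) = -0.01000
Head at (492753, 3955457) = 161.0 + (+0.006000)·(230) + (-0.01000)·(170) = 160.68 m.
That is lower than the 161.0 m at BH-01, so the point is downgradient.

downgradient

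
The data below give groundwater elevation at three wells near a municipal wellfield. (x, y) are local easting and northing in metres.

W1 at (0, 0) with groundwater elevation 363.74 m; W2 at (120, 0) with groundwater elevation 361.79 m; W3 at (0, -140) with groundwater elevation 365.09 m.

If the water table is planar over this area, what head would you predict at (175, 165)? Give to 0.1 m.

359.3 m

∂h/∂x = (361.79 − 363.74) / (120 − 0) = -0.01625
∂h/∂y = (365.09 − 363.74) / (-140 − 0) = -0.009643
h(175, 165) = 363.74 + (-0.01625)·(175) + (-0.009643)·(165) = 363.74 -2.844 -1.591 = 359.305 m.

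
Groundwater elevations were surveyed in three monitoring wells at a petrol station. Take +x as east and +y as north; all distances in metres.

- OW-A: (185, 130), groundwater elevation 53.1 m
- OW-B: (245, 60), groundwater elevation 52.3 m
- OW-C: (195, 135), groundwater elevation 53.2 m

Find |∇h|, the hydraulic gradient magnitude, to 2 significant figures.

With h = a·x + b·y + c and OW-A as origin, the differences give:
  60·a + (-70)·b = -0.8
  10·a + 5·b = +0.1
Eliminate b (×5 and ×(-70), subtract): 1000·a = 3.00 → a = ∂h/∂x = +0.003000
Back-substitute: b = ∂h/∂y = +0.01400.
|∇h| = √(0.003000² + 0.01400²) = 0.01432

0.014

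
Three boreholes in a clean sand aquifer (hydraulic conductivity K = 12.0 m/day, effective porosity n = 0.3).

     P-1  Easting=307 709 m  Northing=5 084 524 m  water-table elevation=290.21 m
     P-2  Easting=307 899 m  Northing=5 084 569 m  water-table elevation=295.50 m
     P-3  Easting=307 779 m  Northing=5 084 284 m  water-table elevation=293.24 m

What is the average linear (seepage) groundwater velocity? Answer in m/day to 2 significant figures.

Differences from P-1: to P-2 (Δx, Δy, Δh) = (190, 45, +5.29); to P-3 = (70, -240, +3.03).
Determinant of the coordinate differences = 190·(-240) − 70·45 = -48750.
∂h/∂x = [(+5.29)·(-240) − (+3.03)·45] / -48750 = +0.02884
∂h/∂y = [190·(+3.03) − 70·(+5.29)] / -48750 = -0.004213
|∇h| = √(0.02884² + -0.004213²) = 0.02915
Seepage velocity v = K·i/n = 12.0 × 0.02915 / 0.3 = 1.166 m/day.

1.2 m/day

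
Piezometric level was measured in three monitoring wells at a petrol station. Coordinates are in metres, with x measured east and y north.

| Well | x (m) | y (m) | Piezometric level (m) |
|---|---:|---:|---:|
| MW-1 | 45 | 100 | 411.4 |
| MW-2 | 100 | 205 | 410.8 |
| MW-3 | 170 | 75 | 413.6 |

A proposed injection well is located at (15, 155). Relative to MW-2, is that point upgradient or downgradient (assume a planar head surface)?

downgradient

With h = a·x + b·y + c and MW-1 as origin, the differences give:
  55·a + 105·b = -0.6
  125·a + (-25)·b = +2.2
Eliminate b (×(-25) and ×105, subtract): -14500·a = -216.00 → a = ∂h/∂x = +0.01490
Back-substitute: b = ∂h/∂y = -0.01352.
Head at (15, 155) = 411.4 + (+0.01490)·(-30) + (-0.01352)·(55) = 410.21 m.
That is lower than the 410.8 m at MW-2, so the point is downgradient.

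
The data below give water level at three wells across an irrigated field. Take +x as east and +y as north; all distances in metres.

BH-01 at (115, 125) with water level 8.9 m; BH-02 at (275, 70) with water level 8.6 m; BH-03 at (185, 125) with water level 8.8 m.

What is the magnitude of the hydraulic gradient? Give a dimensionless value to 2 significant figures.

Taking BH-01 as reference: BH-02−BH-01 = (160, -55, -0.3); BH-03−BH-01 = (70, 0, -0.1).
Determinant of the coordinate differences = 160·0 − 70·(-55) = 3850.
∂h/∂x = [(-0.3)·0 − (-0.1)·(-55)] / 3850 = -0.001429
∂h/∂y = [160·(-0.1) − 70·(-0.3)] / 3850 = +0.001299
|∇h| = √(-0.001429² + 0.001299²) = 0.001931

0.0019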